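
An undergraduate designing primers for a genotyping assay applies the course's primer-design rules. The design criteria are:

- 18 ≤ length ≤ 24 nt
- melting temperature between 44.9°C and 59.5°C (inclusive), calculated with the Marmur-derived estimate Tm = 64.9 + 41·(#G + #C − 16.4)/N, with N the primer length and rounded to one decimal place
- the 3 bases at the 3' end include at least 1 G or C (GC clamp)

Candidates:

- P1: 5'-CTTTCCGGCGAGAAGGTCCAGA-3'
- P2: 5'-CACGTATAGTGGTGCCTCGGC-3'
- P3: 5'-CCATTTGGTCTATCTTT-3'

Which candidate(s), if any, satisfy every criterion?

P1 and P2.

P1 (22 nt, A=5 T=4 G=7 C=6): length 22 ✓; Tm = 64.9 + 41·(13 − 16.4)/22 = 58.6°C ✓; 3' end AGA has 1 G/C ✓ — passes.
P2 (21 nt, A=3 T=5 G=7 C=6): length 21 ✓; Tm = 64.9 + 41·(13 − 16.4)/21 = 58.3°C ✓; 3' end GGC has 3 G/C ✓ — passes.
P3 (17 nt, A=2 T=9 G=2 C=4): length 17, outside 18–24 ✗; Tm = 64.9 + 41·(6 − 16.4)/17 = 39.8°C, outside 44.9–59.5°C ✗; 3' end TTT has 0 G/C, need ≥1 ✗ — fails.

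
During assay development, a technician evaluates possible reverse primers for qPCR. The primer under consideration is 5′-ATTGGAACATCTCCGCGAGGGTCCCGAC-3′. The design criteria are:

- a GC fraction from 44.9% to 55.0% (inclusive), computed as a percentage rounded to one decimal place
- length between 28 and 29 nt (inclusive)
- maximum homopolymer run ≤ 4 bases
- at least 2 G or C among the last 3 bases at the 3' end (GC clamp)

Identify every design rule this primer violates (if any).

Base counts: A=6, T=5, G=8, C=9 (length 28).
GC content: GC 17/28 = 60.7%, outside 44.9–55.0% ✗
length: length 28 ✓
homopolymer run: longest run = 3 ✓
GC clamp: 3' end GAC has 2 G/C ✓

Fails: GC content.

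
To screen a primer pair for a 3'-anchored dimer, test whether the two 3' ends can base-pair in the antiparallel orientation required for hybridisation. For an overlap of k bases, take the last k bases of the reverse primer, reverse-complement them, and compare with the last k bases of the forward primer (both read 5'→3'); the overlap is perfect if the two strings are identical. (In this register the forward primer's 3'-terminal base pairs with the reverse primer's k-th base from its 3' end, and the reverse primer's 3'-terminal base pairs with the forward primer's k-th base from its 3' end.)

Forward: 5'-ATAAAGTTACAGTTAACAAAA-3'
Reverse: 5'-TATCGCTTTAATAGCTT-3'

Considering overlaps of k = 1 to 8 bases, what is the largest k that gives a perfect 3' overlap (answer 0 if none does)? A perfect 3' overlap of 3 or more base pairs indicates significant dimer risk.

Last 8 bases (5'→3') — forward …TAACAAAA, reverse …AATAGCTT.
Reverse complement of the reverse primer's last 8 bases: AAGCTATT; its first k bases are the reverse complement of the reverse primer's last k bases, so a perfect k-base overlap needs the forward primer's last k bases to equal them.
Comparing (forward last k vs required): k=1: A vs A ✓; k=2: AA vs AA ✓; k=3: AAA vs AAG ✗; k=4: AAAA vs AAGC ✗; k=5: CAAAA vs AAGCT ✗; k=6: ACAAAA vs AAGCTA ✗; k=7: AACAAAA vs AAGCTAT ✗; k=8: TAACAAAA vs AAGCTATT ✗.
Perfect overlaps at k = 1, 2; the largest is 2.

Longest perfect overlap: 2 complementary base pairs; below the dimer-risk threshold (threshold 3).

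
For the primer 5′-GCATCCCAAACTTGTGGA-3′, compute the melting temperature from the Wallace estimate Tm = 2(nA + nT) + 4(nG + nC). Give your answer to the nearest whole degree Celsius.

Base counts: A=5, T=4, G=4, C=5 (length 18).
Tm = 2·(5+4) + 4·(4+5) = 2·9 + 4·9 = 18 + 36 = 54°C.

54°C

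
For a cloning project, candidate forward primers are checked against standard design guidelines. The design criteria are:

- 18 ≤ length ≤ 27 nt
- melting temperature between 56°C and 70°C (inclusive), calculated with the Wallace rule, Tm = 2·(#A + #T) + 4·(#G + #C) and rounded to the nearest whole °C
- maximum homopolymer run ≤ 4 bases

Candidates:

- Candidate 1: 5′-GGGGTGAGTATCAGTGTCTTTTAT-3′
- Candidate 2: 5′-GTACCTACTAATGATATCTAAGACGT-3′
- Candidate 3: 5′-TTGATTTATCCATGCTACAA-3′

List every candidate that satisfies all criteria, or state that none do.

Candidate 1 (24 nt, A=4 T=10 G=8 C=2): length 24 ✓; Tm = 2·14 + 4·10 = 68°C ✓; longest run = 4 ✓ — passes.
Candidate 2 (26 nt, A=9 T=8 G=4 C=5): length 26 ✓; Tm = 2·17 + 4·9 = 70°C ✓; longest run = 2 ✓ — passes.
Candidate 3 (20 nt, A=6 T=8 G=2 C=4): length 20 ✓; Tm = 2·14 + 4·6 = 52°C, outside 56–70°C ✗; longest run = 3 ✓ — fails.

Candidate 1 and Candidate 2.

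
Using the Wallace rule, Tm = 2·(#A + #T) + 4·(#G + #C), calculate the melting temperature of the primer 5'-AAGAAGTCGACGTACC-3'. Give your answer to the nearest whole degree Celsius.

Base counts: A=6, T=2, G=4, C=4 (length 16).
Tm = 2·(6+2) + 4·(4+4) = 2·8 + 4·8 = 16 + 32 = 48°C.

48°C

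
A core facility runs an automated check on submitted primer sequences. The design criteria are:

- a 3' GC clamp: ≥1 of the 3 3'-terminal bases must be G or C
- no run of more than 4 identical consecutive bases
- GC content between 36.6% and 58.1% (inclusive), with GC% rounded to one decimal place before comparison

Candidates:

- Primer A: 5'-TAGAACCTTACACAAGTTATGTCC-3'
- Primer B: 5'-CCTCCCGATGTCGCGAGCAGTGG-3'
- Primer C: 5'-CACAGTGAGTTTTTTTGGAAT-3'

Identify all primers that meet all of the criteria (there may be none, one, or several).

Primer A only.

Primer A (24 nt, A=8 T=7 G=3 C=6): 3' end TCC has 2 G/C ✓; longest run = 2 ✓; GC 9/24 = 37.5% ✓ — passes.
Primer B (23 nt, A=3 T=4 G=8 C=8): 3' end TGG has 2 G/C ✓; longest run = 3 ✓; GC 16/23 = 69.6%, outside 36.6–58.1% ✗ — fails.
Primer C (21 nt, A=5 T=9 G=5 C=2): 3' end AAT has 0 G/C, need ≥1 ✗; longest run = 7, exceeds 4 ✗; GC 7/21 = 33.3%, outside 36.6–58.1% ✗ — fails.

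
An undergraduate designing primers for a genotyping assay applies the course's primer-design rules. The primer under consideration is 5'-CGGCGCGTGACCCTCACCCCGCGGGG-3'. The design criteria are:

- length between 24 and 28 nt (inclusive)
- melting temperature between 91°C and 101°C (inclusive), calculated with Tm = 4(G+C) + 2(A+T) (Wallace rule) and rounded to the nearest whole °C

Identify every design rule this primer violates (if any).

Meets all criteria.

Base counts: A=2, T=2, G=10, C=12 (length 26).
length: length 26 ✓
Tm: Tm = 2·4 + 4·22 = 96°C ✓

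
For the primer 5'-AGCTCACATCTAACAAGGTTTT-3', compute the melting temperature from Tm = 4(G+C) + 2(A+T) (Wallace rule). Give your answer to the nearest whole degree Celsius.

60°C

Base counts: A=7, T=7, G=3, C=5 (length 22).
Tm = 2·(7+7) + 4·(3+5) = 2·14 + 4·8 = 28 + 32 = 60°C.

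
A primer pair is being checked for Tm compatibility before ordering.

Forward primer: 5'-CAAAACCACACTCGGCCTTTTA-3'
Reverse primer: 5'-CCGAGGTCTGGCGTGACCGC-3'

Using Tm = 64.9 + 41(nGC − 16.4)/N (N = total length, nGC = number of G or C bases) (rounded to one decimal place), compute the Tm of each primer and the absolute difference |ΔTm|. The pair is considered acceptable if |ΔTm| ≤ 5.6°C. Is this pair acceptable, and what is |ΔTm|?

|ΔTm| = 9.0°C; the pair is not acceptable.

Forward: G+C = 10, N = 22 → Tm = 64.9 + 41·(10 − 16.4)/22 = 53.0°C.
Reverse: G+C = 15, N = 20 → Tm = 64.9 + 41·(15 − 16.4)/20 = 62.0°C.
|ΔTm| = |53.0 − 62.0| = 9.0°C, > 5.6°C.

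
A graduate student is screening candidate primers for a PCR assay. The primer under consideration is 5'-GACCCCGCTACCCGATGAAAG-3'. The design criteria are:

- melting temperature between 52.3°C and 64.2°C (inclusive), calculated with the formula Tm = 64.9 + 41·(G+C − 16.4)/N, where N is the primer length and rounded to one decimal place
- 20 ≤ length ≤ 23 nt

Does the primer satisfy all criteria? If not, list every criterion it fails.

Base counts: A=6, T=2, G=5, C=8 (length 21).
Tm: Tm = 64.9 + 41·(13 − 16.4)/21 = 58.3°C ✓
length: length 21 ✓

Meets all criteria.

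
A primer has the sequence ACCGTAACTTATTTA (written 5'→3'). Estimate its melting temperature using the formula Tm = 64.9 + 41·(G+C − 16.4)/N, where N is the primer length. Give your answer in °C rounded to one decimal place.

31.0°C

Base counts: A=5, T=6, G=1, C=3; G+C = 4, N = 15.
Tm = 64.9 + 41·(4 − 16.4)/15 = 64.9 + -508.40/15 = 31.0°C.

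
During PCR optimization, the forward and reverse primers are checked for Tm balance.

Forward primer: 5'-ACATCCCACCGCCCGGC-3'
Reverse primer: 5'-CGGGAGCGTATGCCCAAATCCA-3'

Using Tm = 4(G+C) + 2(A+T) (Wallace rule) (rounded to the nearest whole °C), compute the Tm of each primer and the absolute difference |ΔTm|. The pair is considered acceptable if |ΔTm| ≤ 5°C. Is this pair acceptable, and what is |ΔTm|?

Forward: A=3 T=1 G=3 C=10 → Tm = 2·4 + 4·13 = 60°C.
Reverse: A=6 T=3 G=6 C=7 → Tm = 2·9 + 4·13 = 70°C.
|ΔTm| = |60 − 70| = 10°C, > 5°C.

|ΔTm| = 10°C; the pair is not acceptable.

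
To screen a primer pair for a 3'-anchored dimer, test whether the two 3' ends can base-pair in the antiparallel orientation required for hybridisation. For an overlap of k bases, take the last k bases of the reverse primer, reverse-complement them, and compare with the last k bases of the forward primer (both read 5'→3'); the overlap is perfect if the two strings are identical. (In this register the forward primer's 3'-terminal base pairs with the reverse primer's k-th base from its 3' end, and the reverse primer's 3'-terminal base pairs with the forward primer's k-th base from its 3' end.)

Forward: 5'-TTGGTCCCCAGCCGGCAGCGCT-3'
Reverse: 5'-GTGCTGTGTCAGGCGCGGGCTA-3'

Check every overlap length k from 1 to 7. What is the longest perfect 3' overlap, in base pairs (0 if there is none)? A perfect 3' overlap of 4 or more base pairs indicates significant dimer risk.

Longest perfect overlap: 1 complementary base pair; below the dimer-risk threshold (threshold 4).

Last 7 bases (5'→3') — forward …CAGCGCT, reverse …CGGGCTA.
Reverse complement of the reverse primer's last 7 bases: TAGCCCG; its first k bases are the reverse complement of the reverse primer's last k bases, so a perfect k-base overlap needs the forward primer's last k bases to equal them.
Comparing (forward last k vs required): k=1: T vs T ✓; k=2: CT vs TA ✗; k=3: GCT vs TAG ✗; k=4: CGCT vs TAGC ✗; k=5: GCGCT vs TAGCC ✗; k=6: AGCGCT vs TAGCCC ✗; k=7: CAGCGCT vs TAGCCCG ✗.
Only k = 1 is perfect, so the longest perfect 3' overlap is 1.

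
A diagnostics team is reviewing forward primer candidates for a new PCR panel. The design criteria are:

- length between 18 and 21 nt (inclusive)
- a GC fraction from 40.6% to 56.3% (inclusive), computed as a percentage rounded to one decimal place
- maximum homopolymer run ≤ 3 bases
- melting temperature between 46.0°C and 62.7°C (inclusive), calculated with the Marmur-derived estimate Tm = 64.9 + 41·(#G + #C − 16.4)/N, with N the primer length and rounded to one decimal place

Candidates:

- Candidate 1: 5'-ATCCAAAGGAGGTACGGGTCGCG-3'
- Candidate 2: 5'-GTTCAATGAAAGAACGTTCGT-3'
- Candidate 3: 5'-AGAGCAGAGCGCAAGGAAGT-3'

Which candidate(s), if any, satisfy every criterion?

Candidate 1 (23 nt, A=6 T=3 G=9 C=5): length 23, outside 18–21 ✗; GC 14/23 = 60.9%, outside 40.6–56.3% ✗; longest run = 3 ✓; Tm = 64.9 + 41·(14 − 16.4)/23 = 60.6°C ✓ — fails.
Candidate 2 (21 nt, A=7 T=6 G=5 C=3): length 21 ✓; GC 8/21 = 38.1%, outside 40.6–56.3% ✗; longest run = 3 ✓; Tm = 64.9 + 41·(8 − 16.4)/21 = 48.5°C ✓ — fails.
Candidate 3 (20 nt, A=8 T=1 G=8 C=3): length 20 ✓; GC 11/20 = 55.0% ✓; longest run = 2 ✓; Tm = 64.9 + 41·(11 − 16.4)/20 = 53.8°C ✓ — passes.

Candidate 3 only.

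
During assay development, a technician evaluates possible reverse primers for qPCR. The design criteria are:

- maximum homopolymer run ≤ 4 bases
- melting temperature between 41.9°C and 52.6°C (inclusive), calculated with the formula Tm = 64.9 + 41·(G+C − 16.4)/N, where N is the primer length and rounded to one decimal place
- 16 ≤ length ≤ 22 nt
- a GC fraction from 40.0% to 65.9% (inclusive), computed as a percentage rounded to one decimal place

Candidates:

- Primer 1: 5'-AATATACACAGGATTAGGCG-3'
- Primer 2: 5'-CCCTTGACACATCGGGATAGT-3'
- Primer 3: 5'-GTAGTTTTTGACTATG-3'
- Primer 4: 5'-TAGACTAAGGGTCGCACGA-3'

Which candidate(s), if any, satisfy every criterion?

Primer 1 and Primer 4.

Primer 1 (20 nt, A=8 T=4 G=5 C=3): longest run = 2 ✓; Tm = 64.9 + 41·(8 − 16.4)/20 = 47.7°C ✓; length 20 ✓; GC 8/20 = 40.0% ✓ — passes.
Primer 2 (21 nt, A=5 T=5 G=5 C=6): longest run = 3 ✓; Tm = 64.9 + 41·(11 − 16.4)/21 = 54.4°C, outside 41.9–52.6°C ✗; length 21 ✓; GC 11/21 = 52.4% ✓ — fails.
Primer 3 (16 nt, A=3 T=8 G=4 C=1): longest run = 5, exceeds 4 ✗; Tm = 64.9 + 41·(5 − 16.4)/16 = 35.7°C, outside 41.9–52.6°C ✗; length 16 ✓; GC 5/16 = 31.3%, outside 40.0–65.9% ✗ — fails.
Primer 4 (19 nt, A=6 T=3 G=6 C=4): longest run = 3 ✓; Tm = 64.9 + 41·(10 − 16.4)/19 = 51.1°C ✓; length 19 ✓; GC 10/19 = 52.6% ✓ — passes.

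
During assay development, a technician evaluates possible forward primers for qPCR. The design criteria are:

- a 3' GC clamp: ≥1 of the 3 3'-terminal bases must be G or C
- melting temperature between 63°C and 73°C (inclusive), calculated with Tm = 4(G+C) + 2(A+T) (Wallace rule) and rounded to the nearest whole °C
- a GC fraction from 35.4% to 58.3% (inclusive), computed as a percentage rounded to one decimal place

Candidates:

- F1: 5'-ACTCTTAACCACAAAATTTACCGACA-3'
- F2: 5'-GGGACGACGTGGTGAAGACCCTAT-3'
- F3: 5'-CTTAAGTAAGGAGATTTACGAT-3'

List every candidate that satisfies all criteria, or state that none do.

None of the candidates satisfy all criteria.

F1 (26 nt, A=11 T=6 G=1 C=8): 3' end ACA has 1 G/C ✓; Tm = 2·17 + 4·9 = 70°C ✓; GC 9/26 = 34.6%, outside 35.4–58.3% ✗ — fails.
F2 (24 nt, A=6 T=4 G=9 C=5): 3' end TAT has 0 G/C, need ≥1 ✗; Tm = 2·10 + 4·14 = 76°C, outside 63–73°C ✗; GC 14/24 = 58.3% ✓ — fails.
F3 (22 nt, A=8 T=7 G=5 C=2): 3' end GAT has 1 G/C ✓; Tm = 2·15 + 4·7 = 58°C, outside 63–73°C ✗; GC 7/22 = 31.8%, outside 35.4–58.3% ✗ — fails.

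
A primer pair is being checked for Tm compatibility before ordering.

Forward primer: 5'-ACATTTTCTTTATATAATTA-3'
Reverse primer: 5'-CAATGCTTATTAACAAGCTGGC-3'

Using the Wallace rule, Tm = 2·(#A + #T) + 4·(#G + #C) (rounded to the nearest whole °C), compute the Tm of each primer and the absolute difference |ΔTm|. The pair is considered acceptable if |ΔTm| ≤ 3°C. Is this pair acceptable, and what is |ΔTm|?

|ΔTm| = 18°C; the pair is not acceptable.

Forward: A=7 T=11 G=0 C=2 → Tm = 2·18 + 4·2 = 44°C.
Reverse: A=7 T=6 G=4 C=5 → Tm = 2·13 + 4·9 = 62°C.
|ΔTm| = |44 − 62| = 18°C, > 3°C.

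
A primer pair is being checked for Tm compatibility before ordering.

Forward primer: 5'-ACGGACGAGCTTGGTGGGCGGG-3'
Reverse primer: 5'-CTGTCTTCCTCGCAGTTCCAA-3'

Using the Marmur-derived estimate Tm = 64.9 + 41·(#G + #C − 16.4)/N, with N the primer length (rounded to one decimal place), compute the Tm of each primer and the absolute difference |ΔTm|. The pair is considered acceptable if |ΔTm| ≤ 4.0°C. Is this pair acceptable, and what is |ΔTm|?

Forward: G+C = 16, N = 22 → Tm = 64.9 + 41·(16 − 16.4)/22 = 64.2°C.
Reverse: G+C = 11, N = 21 → Tm = 64.9 + 41·(11 − 16.4)/21 = 54.4°C.
|ΔTm| = |64.2 − 54.4| = 9.8°C, > 4.0°C.

|ΔTm| = 9.8°C; the pair is not acceptable.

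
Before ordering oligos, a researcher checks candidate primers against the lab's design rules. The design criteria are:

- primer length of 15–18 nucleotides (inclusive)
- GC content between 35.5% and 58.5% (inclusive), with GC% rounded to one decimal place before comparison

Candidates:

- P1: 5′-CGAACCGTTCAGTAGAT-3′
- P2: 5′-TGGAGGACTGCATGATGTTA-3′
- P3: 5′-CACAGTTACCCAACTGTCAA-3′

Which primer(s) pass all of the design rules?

P1 only.

P1 (17 nt, A=5 T=4 G=4 C=4): length 17 ✓; GC 8/17 = 47.1% ✓ — passes.
P2 (20 nt, A=5 T=6 G=7 C=2): length 20, outside 15–18 ✗; GC 9/20 = 45.0% ✓ — fails.
P3 (20 nt, A=7 T=4 G=2 C=7): length 20, outside 15–18 ✗; GC 9/20 = 45.0% ✓ — fails.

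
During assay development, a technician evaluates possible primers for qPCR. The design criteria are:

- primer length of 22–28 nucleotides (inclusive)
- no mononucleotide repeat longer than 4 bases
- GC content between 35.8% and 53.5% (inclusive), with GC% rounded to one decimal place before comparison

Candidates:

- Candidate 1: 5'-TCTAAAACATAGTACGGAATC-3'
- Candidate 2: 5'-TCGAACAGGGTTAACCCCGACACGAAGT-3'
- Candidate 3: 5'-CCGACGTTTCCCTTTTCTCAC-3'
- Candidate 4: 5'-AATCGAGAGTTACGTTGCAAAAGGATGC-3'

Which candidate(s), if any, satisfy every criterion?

Candidate 1 (21 nt, A=9 T=5 G=3 C=4): length 21, outside 22–28 ✗; longest run = 4 ✓; GC 7/21 = 33.3%, outside 35.8–53.5% ✗ — fails.
Candidate 2 (28 nt, A=9 T=4 G=7 C=8): length 28 ✓; longest run = 4 ✓; GC 15/28 = 53.6%, outside 35.8–53.5% ✗ — fails.
Candidate 3 (21 nt, A=2 T=8 G=2 C=9): length 21, outside 22–28 ✗; longest run = 4 ✓; GC 11/21 = 52.4% ✓ — fails.
Candidate 4 (28 nt, A=10 T=6 G=8 C=4): length 28 ✓; longest run = 4 ✓; GC 12/28 = 42.9% ✓ — passes.

Candidate 4 only.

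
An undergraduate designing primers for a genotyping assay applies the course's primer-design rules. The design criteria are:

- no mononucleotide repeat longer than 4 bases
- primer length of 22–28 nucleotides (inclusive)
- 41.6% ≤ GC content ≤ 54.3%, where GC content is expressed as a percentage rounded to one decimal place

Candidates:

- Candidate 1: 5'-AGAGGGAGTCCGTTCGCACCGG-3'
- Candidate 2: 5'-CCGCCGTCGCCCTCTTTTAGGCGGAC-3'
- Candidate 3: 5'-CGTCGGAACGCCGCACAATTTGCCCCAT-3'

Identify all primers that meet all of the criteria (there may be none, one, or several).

None of the candidates satisfy all criteria.

Candidate 1 (22 nt, A=4 T=3 G=9 C=6): longest run = 3 ✓; length 22 ✓; GC 15/22 = 68.2%, outside 41.6–54.3% ✗ — fails.
Candidate 2 (26 nt, A=2 T=6 G=7 C=11): longest run = 4 ✓; length 26 ✓; GC 18/26 = 69.2%, outside 41.6–54.3% ✗ — fails.
Candidate 3 (28 nt, A=6 T=5 G=6 C=11): longest run = 4 ✓; length 28 ✓; GC 17/28 = 60.7%, outside 41.6–54.3% ✗ — fails.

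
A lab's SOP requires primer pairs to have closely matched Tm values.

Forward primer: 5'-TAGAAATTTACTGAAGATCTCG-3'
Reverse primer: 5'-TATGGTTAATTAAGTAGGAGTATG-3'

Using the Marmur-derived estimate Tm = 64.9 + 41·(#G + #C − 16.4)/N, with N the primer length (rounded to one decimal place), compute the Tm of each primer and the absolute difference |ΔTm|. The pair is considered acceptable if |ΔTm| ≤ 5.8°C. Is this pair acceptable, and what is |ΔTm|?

|ΔTm| = 1.4°C; the pair is acceptable.

Forward: G+C = 7, N = 22 → Tm = 64.9 + 41·(7 − 16.4)/22 = 47.4°C.
Reverse: G+C = 7, N = 24 → Tm = 64.9 + 41·(7 − 16.4)/24 = 48.8°C.
|ΔTm| = |47.4 − 48.8| = 1.4°C, ≤ 5.8°C.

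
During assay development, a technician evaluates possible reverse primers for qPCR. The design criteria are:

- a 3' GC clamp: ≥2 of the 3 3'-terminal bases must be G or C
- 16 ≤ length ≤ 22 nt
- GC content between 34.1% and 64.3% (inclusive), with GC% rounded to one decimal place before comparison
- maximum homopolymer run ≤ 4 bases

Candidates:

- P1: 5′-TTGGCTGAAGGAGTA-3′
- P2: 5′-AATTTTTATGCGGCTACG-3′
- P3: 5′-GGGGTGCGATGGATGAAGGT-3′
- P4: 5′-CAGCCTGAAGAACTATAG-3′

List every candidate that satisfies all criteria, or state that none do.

P1 (15 nt, A=4 T=4 G=6 C=1): 3' end GTA has 1 G/C, need ≥2 ✗; length 15, outside 16–22 ✗; GC 7/15 = 46.7% ✓; longest run = 2 ✓ — fails.
P2 (18 nt, A=4 T=7 G=4 C=3): 3' end ACG has 2 G/C ✓; length 18 ✓; GC 7/18 = 38.9% ✓; longest run = 5, exceeds 4 ✗ — fails.
P3 (20 nt, A=4 T=4 G=11 C=1): 3' end GGT has 2 G/C ✓; length 20 ✓; GC 12/20 = 60.0% ✓; longest run = 4 ✓ — passes.
P4 (18 nt, A=7 T=3 G=4 C=4): 3' end TAG has 1 G/C, need ≥2 ✗; length 18 ✓; GC 8/18 = 44.4% ✓; longest run = 2 ✓ — fails.

P3 only.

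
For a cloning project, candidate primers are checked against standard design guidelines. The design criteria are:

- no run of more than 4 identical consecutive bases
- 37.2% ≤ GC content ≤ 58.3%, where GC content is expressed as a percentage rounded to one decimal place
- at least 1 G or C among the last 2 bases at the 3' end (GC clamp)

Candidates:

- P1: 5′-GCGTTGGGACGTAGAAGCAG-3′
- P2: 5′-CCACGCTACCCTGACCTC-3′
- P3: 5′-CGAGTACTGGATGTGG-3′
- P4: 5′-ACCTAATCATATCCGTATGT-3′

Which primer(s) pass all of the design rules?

P1 (20 nt, A=5 T=3 G=9 C=3): longest run = 3 ✓; GC 12/20 = 60.0%, outside 37.2–58.3% ✗; 3' end AG has 1 G/C ✓ — fails.
P2 (18 nt, A=3 T=3 G=2 C=10): longest run = 3 ✓; GC 12/18 = 66.7%, outside 37.2–58.3% ✗; 3' end TC has 1 G/C ✓ — fails.
P3 (16 nt, A=3 T=4 G=7 C=2): longest run = 2 ✓; GC 9/16 = 56.3% ✓; 3' end GG has 2 G/C ✓ — passes.
P4 (20 nt, A=6 T=7 G=2 C=5): longest run = 2 ✓; GC 7/20 = 35.0%, outside 37.2–58.3% ✗; 3' end GT has 1 G/C ✓ — fails.

P3 only.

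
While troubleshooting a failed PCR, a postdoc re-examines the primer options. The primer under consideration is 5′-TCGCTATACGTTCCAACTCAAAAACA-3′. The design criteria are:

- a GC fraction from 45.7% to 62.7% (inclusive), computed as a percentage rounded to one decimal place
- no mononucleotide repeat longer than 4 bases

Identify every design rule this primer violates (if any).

Fails: GC content, homopolymer run.

Base counts: A=10, T=6, G=2, C=8 (length 26).
GC content: GC 10/26 = 38.5%, outside 45.7–62.7% ✗
homopolymer run: longest run = 5, exceeds 4 ✗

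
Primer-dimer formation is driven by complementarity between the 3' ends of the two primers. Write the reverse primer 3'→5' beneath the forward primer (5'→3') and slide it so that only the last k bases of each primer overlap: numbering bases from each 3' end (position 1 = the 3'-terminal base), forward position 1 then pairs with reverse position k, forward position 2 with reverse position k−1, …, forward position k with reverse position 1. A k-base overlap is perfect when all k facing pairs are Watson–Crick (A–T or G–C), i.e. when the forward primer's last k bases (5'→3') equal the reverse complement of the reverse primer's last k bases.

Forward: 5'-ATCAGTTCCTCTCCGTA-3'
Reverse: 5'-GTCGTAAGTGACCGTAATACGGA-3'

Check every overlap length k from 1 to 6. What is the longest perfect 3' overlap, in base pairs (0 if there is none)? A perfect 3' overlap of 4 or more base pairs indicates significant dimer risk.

Longest perfect overlap: 6 complementary base pairs; significant dimer risk (threshold 4).

Last 6 bases (5'→3') — forward …TCCGTA, reverse …TACGGA.
Reverse complement of the reverse primer's last 6 bases: TCCGTA; its first k bases are the reverse complement of the reverse primer's last k bases, so a perfect k-base overlap needs the forward primer's last k bases to equal them.
Comparing (forward last k vs required): k=1: A vs T ✗; k=2: TA vs TC ✗; k=3: GTA vs TCC ✗; k=4: CGTA vs TCCG ✗; k=5: CCGTA vs TCCGT ✗; k=6: TCCGTA vs TCCGTA ✓.
Only k = 6 is perfect, so the longest perfect 3' overlap is 6.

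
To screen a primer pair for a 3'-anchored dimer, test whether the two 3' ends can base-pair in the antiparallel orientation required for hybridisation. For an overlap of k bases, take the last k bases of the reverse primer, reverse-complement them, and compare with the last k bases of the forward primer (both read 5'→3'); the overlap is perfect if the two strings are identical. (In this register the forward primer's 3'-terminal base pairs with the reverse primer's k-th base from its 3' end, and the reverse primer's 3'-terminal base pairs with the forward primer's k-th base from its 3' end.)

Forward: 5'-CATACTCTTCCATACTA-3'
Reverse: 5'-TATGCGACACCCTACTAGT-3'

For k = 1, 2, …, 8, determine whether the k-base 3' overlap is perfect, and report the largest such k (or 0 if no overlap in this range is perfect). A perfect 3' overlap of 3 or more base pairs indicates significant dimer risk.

Longest perfect overlap: 4 complementary base pairs; significant dimer risk (threshold 3).

Last 8 bases (5'→3') — forward …CCATACTA, reverse …CTACTAGT.
Reverse complement of the reverse primer's last 8 bases: ACTAGTAG; its first k bases are the reverse complement of the reverse primer's last k bases, so a perfect k-base overlap needs the forward primer's last k bases to equal them.
Comparing (forward last k vs required): k=1: A vs A ✓; k=2: TA vs AC ✗; k=3: CTA vs ACT ✗; k=4: ACTA vs ACTA ✓; k=5: TACTA vs ACTAG ✗; k=6: ATACTA vs ACTAGT ✗; k=7: CATACTA vs ACTAGTA ✗; k=8: CCATACTA vs ACTAGTAG ✗.
Perfect overlaps at k = 1, 4; the largest is 4.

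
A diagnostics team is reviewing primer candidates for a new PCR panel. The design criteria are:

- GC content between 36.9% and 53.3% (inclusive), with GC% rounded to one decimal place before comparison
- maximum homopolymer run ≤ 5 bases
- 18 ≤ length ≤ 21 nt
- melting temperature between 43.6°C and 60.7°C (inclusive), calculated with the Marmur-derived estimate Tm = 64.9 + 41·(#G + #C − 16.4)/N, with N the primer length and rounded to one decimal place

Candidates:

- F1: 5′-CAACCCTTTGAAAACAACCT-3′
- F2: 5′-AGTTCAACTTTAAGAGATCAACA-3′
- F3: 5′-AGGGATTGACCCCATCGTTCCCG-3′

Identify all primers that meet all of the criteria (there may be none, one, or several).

F1 (20 nt, A=8 T=4 G=1 C=7): GC 8/20 = 40.0% ✓; longest run = 4 ✓; length 20 ✓; Tm = 64.9 + 41·(8 − 16.4)/20 = 47.7°C ✓ — passes.
F2 (23 nt, A=10 T=6 G=3 C=4): GC 7/23 = 30.4%, outside 36.9–53.3% ✗; longest run = 3 ✓; length 23, outside 18–21 ✗; Tm = 64.9 + 41·(7 − 16.4)/23 = 48.1°C ✓ — fails.
F3 (23 nt, A=4 T=5 G=6 C=8): GC 14/23 = 60.9%, outside 36.9–53.3% ✗; longest run = 4 ✓; length 23, outside 18–21 ✗; Tm = 64.9 + 41·(14 − 16.4)/23 = 60.6°C ✓ — fails.

F1 only.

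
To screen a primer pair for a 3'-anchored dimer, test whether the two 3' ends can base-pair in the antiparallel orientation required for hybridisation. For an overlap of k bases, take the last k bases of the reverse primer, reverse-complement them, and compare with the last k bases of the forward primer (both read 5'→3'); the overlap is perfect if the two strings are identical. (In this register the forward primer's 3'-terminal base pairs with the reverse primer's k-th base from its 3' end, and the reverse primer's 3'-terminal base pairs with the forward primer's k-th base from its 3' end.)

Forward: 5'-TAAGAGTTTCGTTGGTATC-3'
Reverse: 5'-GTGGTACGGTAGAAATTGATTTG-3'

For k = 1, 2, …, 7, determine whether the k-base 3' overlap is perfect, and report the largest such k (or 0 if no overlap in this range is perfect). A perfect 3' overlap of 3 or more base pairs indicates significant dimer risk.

Last 7 bases (5'→3') — forward …TGGTATC, reverse …TGATTTG.
Reverse complement of the reverse primer's last 7 bases: CAAATCA; its first k bases are the reverse complement of the reverse primer's last k bases, so a perfect k-base overlap needs the forward primer's last k bases to equal them.
Comparing (forward last k vs required): k=1: C vs C ✓; k=2: TC vs CA ✗; k=3: ATC vs CAA ✗; k=4: TATC vs CAAA ✗; k=5: GTATC vs CAAAT ✗; k=6: GGTATC vs CAAATC ✗; k=7: TGGTATC vs CAAATCA ✗.
Only k = 1 is perfect, so the longest perfect 3' overlap is 1.

Longest perfect overlap: 1 complementary base pair; below the dimer-risk threshold (threshold 3).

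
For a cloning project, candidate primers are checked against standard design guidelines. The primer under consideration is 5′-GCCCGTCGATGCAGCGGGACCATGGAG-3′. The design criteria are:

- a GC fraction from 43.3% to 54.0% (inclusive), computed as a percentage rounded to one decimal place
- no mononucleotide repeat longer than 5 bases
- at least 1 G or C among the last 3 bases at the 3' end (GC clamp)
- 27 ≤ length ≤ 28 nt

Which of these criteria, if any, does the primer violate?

Fails: GC content.

Base counts: A=5, T=3, G=11, C=8 (length 27).
GC content: GC 19/27 = 70.4%, outside 43.3–54.0% ✗
homopolymer run: longest run = 3 ✓
GC clamp: 3' end GAG has 2 G/C ✓
length: length 27 ✓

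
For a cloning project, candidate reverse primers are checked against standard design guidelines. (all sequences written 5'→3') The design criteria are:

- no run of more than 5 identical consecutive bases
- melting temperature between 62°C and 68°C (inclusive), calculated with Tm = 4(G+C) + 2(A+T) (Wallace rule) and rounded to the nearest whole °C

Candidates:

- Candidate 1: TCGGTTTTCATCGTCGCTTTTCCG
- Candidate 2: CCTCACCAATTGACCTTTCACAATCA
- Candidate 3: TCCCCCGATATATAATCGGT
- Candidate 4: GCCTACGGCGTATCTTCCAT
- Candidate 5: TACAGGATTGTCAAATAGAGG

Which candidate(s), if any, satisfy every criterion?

Candidate 1 (24 nt, A=1 T=11 G=5 C=7): longest run = 4 ✓; Tm = 2·12 + 4·12 = 72°C, outside 62–68°C ✗ — fails.
Candidate 2 (26 nt, A=8 T=7 G=1 C=10): longest run = 3 ✓; Tm = 2·15 + 4·11 = 74°C, outside 62–68°C ✗ — fails.
Candidate 3 (20 nt, A=5 T=6 G=3 C=6): longest run = 5 ✓; Tm = 2·11 + 4·9 = 58°C, outside 62–68°C ✗ — fails.
Candidate 4 (20 nt, A=3 T=6 G=4 C=7): longest run = 2 ✓; Tm = 2·9 + 4·11 = 62°C ✓ — passes.
Candidate 5 (21 nt, A=8 T=5 G=6 C=2): longest run = 3 ✓; Tm = 2·13 + 4·8 = 58°C, outside 62–68°C ✗ — fails.

Candidate 4 only.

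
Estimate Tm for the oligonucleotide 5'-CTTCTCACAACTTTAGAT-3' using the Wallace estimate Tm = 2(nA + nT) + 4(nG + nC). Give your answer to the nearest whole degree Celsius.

48°C

Base counts: A=5, T=7, G=1, C=5 (length 18).
Tm = 2·(5+7) + 4·(1+5) = 2·12 + 4·6 = 24 + 24 = 48°C.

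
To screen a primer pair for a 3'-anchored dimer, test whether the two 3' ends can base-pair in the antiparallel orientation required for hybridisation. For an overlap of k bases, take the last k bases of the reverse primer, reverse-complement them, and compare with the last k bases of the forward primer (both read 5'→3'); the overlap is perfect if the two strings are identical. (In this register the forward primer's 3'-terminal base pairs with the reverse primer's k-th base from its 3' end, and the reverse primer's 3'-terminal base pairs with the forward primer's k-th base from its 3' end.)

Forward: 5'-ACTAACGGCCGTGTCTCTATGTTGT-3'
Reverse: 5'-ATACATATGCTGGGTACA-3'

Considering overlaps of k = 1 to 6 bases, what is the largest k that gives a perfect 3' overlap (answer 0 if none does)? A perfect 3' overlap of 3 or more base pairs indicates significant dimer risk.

Last 6 bases (5'→3') — forward …TGTTGT, reverse …GGTACA.
Reverse complement of the reverse primer's last 6 bases: TGTACC; its first k bases are the reverse complement of the reverse primer's last k bases, so a perfect k-base overlap needs the forward primer's last k bases to equal them.
Comparing (forward last k vs required): k=1: T vs T ✓; k=2: GT vs TG ✗; k=3: TGT vs TGT ✓; k=4: TTGT vs TGTA ✗; k=5: GTTGT vs TGTAC ✗; k=6: TGTTGT vs TGTACC ✗.
Perfect overlaps at k = 1, 3; the largest is 3.

Longest perfect overlap: 3 complementary base pairs; significant dimer risk (threshold 3).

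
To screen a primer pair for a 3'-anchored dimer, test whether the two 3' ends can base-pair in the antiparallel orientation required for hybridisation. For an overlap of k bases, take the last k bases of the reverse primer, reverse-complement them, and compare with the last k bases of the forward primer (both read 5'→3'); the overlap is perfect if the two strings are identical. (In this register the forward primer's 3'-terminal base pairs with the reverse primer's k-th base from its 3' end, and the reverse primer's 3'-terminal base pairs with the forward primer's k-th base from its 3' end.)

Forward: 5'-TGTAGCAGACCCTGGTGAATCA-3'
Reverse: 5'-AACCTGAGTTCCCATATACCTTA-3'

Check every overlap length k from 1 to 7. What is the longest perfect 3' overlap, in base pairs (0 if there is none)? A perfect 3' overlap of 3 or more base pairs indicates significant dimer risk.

Last 7 bases (5'→3') — forward …TGAATCA, reverse …TACCTTA.
Reverse complement of the reverse primer's last 7 bases: TAAGGTA; its first k bases are the reverse complement of the reverse primer's last k bases, so a perfect k-base overlap needs the forward primer's last k bases to equal them.
Comparing (forward last k vs required): k=1: A vs T ✗; k=2: CA vs TA ✗; k=3: TCA vs TAA ✗; k=4: ATCA vs TAAG ✗; k=5: AATCA vs TAAGG ✗; k=6: GAATCA vs TAAGGT ✗; k=7: TGAATCA vs TAAGGTA ✗.
No overlap length from 1 to 7 is perfect, so the longest perfect 3' overlap is 0.

Longest perfect overlap: 0 complementary base pairs; below the dimer-risk threshold (threshold 3).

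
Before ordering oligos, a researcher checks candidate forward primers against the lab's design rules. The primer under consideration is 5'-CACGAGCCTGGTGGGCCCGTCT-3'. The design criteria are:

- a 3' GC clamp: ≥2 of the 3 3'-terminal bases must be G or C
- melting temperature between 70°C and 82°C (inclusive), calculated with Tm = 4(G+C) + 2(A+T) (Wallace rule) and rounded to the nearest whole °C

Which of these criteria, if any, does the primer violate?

Fails: GC clamp.

Base counts: A=2, T=4, G=8, C=8 (length 22).
GC clamp: 3' end TCT has 1 G/C, need ≥2 ✗
Tm: Tm = 2·6 + 4·16 = 76°C ✓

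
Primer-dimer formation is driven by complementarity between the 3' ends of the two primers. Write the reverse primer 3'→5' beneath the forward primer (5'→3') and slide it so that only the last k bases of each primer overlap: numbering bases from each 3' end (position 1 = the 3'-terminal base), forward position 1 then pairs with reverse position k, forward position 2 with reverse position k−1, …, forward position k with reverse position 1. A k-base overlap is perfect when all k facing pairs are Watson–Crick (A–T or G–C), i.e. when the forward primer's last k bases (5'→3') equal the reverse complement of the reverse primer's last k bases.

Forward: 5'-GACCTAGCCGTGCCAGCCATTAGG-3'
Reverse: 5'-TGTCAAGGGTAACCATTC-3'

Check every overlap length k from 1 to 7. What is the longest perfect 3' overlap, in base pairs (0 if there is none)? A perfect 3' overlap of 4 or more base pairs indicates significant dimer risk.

Longest perfect overlap: 1 complementary base pair; below the dimer-risk threshold (threshold 4).

Last 7 bases (5'→3') — forward …CATTAGG, reverse …ACCATTC.
Reverse complement of the reverse primer's last 7 bases: GAATGGT; its first k bases are the reverse complement of the reverse primer's last k bases, so a perfect k-base overlap needs the forward primer's last k bases to equal them.
Comparing (forward last k vs required): k=1: G vs G ✓; k=2: GG vs GA ✗; k=3: AGG vs GAA ✗; k=4: TAGG vs GAAT ✗; k=5: TTAGG vs GAATG ✗; k=6: ATTAGG vs GAATGG ✗; k=7: CATTAGG vs GAATGGT ✗.
Only k = 1 is perfect, so the longest perfect 3' overlap is 1.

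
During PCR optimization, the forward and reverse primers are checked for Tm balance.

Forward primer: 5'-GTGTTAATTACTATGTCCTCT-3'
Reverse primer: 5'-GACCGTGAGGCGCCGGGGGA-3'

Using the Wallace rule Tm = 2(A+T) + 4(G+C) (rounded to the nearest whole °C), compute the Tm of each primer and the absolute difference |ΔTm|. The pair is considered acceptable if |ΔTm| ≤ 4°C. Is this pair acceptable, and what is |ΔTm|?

Forward: A=4 T=10 G=3 C=4 → Tm = 2·14 + 4·7 = 56°C.
Reverse: A=3 T=1 G=11 C=5 → Tm = 2·4 + 4·16 = 72°C.
|ΔTm| = |56 − 72| = 16°C, > 4°C.

|ΔTm| = 16°C; the pair is not acceptable.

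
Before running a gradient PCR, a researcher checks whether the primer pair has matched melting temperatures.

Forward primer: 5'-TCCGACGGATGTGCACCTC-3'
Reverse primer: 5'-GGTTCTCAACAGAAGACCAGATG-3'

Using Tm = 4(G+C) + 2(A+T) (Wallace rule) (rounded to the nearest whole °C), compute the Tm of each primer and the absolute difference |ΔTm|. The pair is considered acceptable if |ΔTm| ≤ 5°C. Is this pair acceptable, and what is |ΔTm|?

Forward: A=3 T=4 G=5 C=7 → Tm = 2·7 + 4·12 = 62°C.
Reverse: A=8 T=4 G=6 C=5 → Tm = 2·12 + 4·11 = 68°C.
|ΔTm| = |62 − 68| = 6°C, > 5°C.

|ΔTm| = 6°C; the pair is not acceptable.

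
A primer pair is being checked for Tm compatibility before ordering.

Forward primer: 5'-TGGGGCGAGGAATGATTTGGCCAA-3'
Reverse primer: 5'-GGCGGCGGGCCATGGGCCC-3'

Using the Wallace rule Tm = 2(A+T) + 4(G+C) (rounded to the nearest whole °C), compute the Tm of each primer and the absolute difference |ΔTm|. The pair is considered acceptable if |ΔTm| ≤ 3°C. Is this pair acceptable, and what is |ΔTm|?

|ΔTm| = 2°C; the pair is acceptable.

Forward: A=6 T=5 G=10 C=3 → Tm = 2·11 + 4·13 = 74°C.
Reverse: A=1 T=1 G=10 C=7 → Tm = 2·2 + 4·17 = 72°C.
|ΔTm| = |74 − 72| = 2°C, ≤ 3°C.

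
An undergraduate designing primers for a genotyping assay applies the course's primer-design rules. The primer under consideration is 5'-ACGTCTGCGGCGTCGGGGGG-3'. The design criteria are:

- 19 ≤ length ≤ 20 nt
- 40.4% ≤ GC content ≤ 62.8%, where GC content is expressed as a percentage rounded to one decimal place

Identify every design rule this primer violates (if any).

Base counts: A=1, T=3, G=11, C=5 (length 20).
length: length 20 ✓
GC content: GC 16/20 = 80.0%, outside 40.4–62.8% ✗

Fails: GC content.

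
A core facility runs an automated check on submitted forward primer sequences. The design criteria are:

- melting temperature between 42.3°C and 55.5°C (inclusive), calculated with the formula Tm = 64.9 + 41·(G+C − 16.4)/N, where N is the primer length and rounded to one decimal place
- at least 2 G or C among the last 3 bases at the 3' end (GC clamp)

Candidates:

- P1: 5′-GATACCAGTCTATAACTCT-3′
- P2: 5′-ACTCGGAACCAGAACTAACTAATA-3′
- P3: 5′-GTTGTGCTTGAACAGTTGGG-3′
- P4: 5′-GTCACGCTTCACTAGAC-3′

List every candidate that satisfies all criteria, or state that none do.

P3 and P4.

P1 (19 nt, A=6 T=6 G=2 C=5): Tm = 64.9 + 41·(7 − 16.4)/19 = 44.6°C ✓; 3' end TCT has 1 G/C, need ≥2 ✗ — fails.
P2 (24 nt, A=11 T=4 G=3 C=6): Tm = 64.9 + 41·(9 − 16.4)/24 = 52.3°C ✓; 3' end ATA has 0 G/C, need ≥2 ✗ — fails.
P3 (20 nt, A=3 T=7 G=8 C=2): Tm = 64.9 + 41·(10 − 16.4)/20 = 51.8°C ✓; 3' end GGG has 3 G/C ✓ — passes.
P4 (17 nt, A=4 T=4 G=3 C=6): Tm = 64.9 + 41·(9 − 16.4)/17 = 47.1°C ✓; 3' end GAC has 2 G/C ✓ — passes.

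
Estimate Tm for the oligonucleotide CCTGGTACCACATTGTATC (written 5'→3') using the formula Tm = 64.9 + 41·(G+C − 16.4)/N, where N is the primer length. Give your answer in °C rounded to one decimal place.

Base counts: A=4, T=6, G=3, C=6; G+C = 9, N = 19.
Tm = 64.9 + 41·(9 − 16.4)/19 = 64.9 + -303.40/19 = 48.9°C.

48.9°C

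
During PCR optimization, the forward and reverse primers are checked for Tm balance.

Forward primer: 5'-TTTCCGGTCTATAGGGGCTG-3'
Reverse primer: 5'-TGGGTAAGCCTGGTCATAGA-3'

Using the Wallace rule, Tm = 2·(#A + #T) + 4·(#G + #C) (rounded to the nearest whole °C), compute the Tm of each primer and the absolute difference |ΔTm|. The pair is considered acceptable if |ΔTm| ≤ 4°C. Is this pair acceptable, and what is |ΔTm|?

|ΔTm| = 2°C; the pair is acceptable.

Forward: A=2 T=7 G=7 C=4 → Tm = 2·9 + 4·11 = 62°C.
Reverse: A=5 T=5 G=7 C=3 → Tm = 2·10 + 4·10 = 60°C.
|ΔTm| = |62 − 60| = 2°C, ≤ 4°C.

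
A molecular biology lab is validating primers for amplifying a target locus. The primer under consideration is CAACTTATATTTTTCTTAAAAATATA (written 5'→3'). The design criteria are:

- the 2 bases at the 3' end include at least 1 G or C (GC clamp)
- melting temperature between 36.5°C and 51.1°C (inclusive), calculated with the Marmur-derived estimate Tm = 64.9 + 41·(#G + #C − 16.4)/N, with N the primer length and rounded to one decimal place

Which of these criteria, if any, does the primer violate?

Fails: GC clamp.

Base counts: A=11, T=12, G=0, C=3 (length 26).
GC clamp: 3' end TA has 0 G/C, need ≥1 ✗
Tm: Tm = 64.9 + 41·(3 − 16.4)/26 = 43.8°C ✓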